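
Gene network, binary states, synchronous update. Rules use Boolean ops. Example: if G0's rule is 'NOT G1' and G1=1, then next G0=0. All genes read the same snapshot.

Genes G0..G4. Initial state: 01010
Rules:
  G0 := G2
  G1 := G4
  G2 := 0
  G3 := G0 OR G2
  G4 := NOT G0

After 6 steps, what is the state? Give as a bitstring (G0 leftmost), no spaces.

Step 1: G0=G2=0 G1=G4=0 G2=0(const) G3=G0|G2=0|0=0 G4=NOT G0=NOT 0=1 -> 00001
Step 2: G0=G2=0 G1=G4=1 G2=0(const) G3=G0|G2=0|0=0 G4=NOT G0=NOT 0=1 -> 01001
Step 3: G0=G2=0 G1=G4=1 G2=0(const) G3=G0|G2=0|0=0 G4=NOT G0=NOT 0=1 -> 01001
Step 4: G0=G2=0 G1=G4=1 G2=0(const) G3=G0|G2=0|0=0 G4=NOT G0=NOT 0=1 -> 01001
Step 5: G0=G2=0 G1=G4=1 G2=0(const) G3=G0|G2=0|0=0 G4=NOT G0=NOT 0=1 -> 01001
Step 6: G0=G2=0 G1=G4=1 G2=0(const) G3=G0|G2=0|0=0 G4=NOT G0=NOT 0=1 -> 01001

01001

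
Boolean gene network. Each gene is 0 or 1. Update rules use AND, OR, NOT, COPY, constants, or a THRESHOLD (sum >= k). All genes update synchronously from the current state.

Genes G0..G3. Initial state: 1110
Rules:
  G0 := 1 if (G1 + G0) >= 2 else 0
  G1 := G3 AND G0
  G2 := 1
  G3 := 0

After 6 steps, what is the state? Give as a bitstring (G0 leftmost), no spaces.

Step 1: G0=(1+1>=2)=1 G1=G3&G0=0&1=0 G2=1(const) G3=0(const) -> 1010
Step 2: G0=(0+1>=2)=0 G1=G3&G0=0&1=0 G2=1(const) G3=0(const) -> 0010
Step 3: G0=(0+0>=2)=0 G1=G3&G0=0&0=0 G2=1(const) G3=0(const) -> 0010
Step 4: G0=(0+0>=2)=0 G1=G3&G0=0&0=0 G2=1(const) G3=0(const) -> 0010
Step 5: G0=(0+0>=2)=0 G1=G3&G0=0&0=0 G2=1(const) G3=0(const) -> 0010
Step 6: G0=(0+0>=2)=0 G1=G3&G0=0&0=0 G2=1(const) G3=0(const) -> 0010

0010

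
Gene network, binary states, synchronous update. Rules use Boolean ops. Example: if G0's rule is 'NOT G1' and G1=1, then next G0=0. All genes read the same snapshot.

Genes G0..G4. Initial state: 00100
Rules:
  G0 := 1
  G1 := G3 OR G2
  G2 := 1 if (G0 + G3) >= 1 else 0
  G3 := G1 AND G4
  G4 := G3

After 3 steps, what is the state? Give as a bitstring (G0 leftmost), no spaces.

Step 1: G0=1(const) G1=G3|G2=0|1=1 G2=(0+0>=1)=0 G3=G1&G4=0&0=0 G4=G3=0 -> 11000
Step 2: G0=1(const) G1=G3|G2=0|0=0 G2=(1+0>=1)=1 G3=G1&G4=1&0=0 G4=G3=0 -> 10100
Step 3: G0=1(const) G1=G3|G2=0|1=1 G2=(1+0>=1)=1 G3=G1&G4=0&0=0 G4=G3=0 -> 11100

11100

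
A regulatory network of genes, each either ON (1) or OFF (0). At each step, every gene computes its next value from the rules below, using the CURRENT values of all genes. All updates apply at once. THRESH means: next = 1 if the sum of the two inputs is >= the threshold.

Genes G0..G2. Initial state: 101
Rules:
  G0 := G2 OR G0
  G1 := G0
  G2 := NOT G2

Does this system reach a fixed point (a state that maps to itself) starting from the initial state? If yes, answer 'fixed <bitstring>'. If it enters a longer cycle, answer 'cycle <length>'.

Answer: cycle 2

Derivation:
Step 0: 101
Step 1: G0=G2|G0=1|1=1 G1=G0=1 G2=NOT G2=NOT 1=0 -> 110
Step 2: G0=G2|G0=0|1=1 G1=G0=1 G2=NOT G2=NOT 0=1 -> 111
Step 3: G0=G2|G0=1|1=1 G1=G0=1 G2=NOT G2=NOT 1=0 -> 110
Cycle of length 2 starting at step 1 -> no fixed point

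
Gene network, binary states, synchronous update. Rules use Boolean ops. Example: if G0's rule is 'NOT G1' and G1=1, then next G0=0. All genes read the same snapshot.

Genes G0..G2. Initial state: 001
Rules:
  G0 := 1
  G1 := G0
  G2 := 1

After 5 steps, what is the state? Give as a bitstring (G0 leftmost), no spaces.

Step 1: G0=1(const) G1=G0=0 G2=1(const) -> 101
Step 2: G0=1(const) G1=G0=1 G2=1(const) -> 111
Step 3: G0=1(const) G1=G0=1 G2=1(const) -> 111
Step 4: G0=1(const) G1=G0=1 G2=1(const) -> 111
Step 5: G0=1(const) G1=G0=1 G2=1(const) -> 111

111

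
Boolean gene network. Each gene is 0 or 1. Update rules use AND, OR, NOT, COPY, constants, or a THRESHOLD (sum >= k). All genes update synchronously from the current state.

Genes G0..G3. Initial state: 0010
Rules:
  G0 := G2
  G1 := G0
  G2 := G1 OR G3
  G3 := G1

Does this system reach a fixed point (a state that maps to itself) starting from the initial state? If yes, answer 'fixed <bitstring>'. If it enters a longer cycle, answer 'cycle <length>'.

Answer: fixed 1111

Derivation:
Step 0: 0010
Step 1: G0=G2=1 G1=G0=0 G2=G1|G3=0|0=0 G3=G1=0 -> 1000
Step 2: G0=G2=0 G1=G0=1 G2=G1|G3=0|0=0 G3=G1=0 -> 0100
Step 3: G0=G2=0 G1=G0=0 G2=G1|G3=1|0=1 G3=G1=1 -> 0011
Step 4: G0=G2=1 G1=G0=0 G2=G1|G3=0|1=1 G3=G1=0 -> 1010
Step 5: G0=G2=1 G1=G0=1 G2=G1|G3=0|0=0 G3=G1=0 -> 1100
Step 6: G0=G2=0 G1=G0=1 G2=G1|G3=1|0=1 G3=G1=1 -> 0111
Step 7: G0=G2=1 G1=G0=0 G2=G1|G3=1|1=1 G3=G1=1 -> 1011
Step 8: G0=G2=1 G1=G0=1 G2=G1|G3=0|1=1 G3=G1=0 -> 1110
Step 9: G0=G2=1 G1=G0=1 G2=G1|G3=1|0=1 G3=G1=1 -> 1111
Step 10: G0=G2=1 G1=G0=1 G2=G1|G3=1|1=1 G3=G1=1 -> 1111
Fixed point reached at step 9: 1111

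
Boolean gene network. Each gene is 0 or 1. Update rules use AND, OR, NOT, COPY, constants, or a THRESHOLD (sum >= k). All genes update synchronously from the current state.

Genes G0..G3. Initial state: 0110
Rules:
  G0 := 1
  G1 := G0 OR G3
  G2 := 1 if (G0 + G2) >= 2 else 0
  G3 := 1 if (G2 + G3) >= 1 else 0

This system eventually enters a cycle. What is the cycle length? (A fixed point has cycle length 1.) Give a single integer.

Answer: 1

Derivation:
Step 0: 0110
Step 1: G0=1(const) G1=G0|G3=0|0=0 G2=(0+1>=2)=0 G3=(1+0>=1)=1 -> 1001
Step 2: G0=1(const) G1=G0|G3=1|1=1 G2=(1+0>=2)=0 G3=(0+1>=1)=1 -> 1101
Step 3: G0=1(const) G1=G0|G3=1|1=1 G2=(1+0>=2)=0 G3=(0+1>=1)=1 -> 1101
State from step 3 equals state from step 2 -> cycle length 1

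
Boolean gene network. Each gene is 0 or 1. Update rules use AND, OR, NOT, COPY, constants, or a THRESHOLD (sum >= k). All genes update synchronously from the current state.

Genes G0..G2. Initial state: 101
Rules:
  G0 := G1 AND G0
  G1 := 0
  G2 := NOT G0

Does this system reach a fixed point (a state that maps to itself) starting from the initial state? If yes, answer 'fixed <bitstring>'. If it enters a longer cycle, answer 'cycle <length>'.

Step 0: 101
Step 1: G0=G1&G0=0&1=0 G1=0(const) G2=NOT G0=NOT 1=0 -> 000
Step 2: G0=G1&G0=0&0=0 G1=0(const) G2=NOT G0=NOT 0=1 -> 001
Step 3: G0=G1&G0=0&0=0 G1=0(const) G2=NOT G0=NOT 0=1 -> 001
Fixed point reached at step 2: 001

Answer: fixed 001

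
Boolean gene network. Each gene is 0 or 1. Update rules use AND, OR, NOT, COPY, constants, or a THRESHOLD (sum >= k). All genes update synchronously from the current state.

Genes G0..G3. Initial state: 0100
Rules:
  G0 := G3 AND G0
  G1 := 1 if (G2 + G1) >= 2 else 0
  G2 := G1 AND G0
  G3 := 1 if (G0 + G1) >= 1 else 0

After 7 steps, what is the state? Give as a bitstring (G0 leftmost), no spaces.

Step 1: G0=G3&G0=0&0=0 G1=(0+1>=2)=0 G2=G1&G0=1&0=0 G3=(0+1>=1)=1 -> 0001
Step 2: G0=G3&G0=1&0=0 G1=(0+0>=2)=0 G2=G1&G0=0&0=0 G3=(0+0>=1)=0 -> 0000
Step 3: G0=G3&G0=0&0=0 G1=(0+0>=2)=0 G2=G1&G0=0&0=0 G3=(0+0>=1)=0 -> 0000
Step 4: G0=G3&G0=0&0=0 G1=(0+0>=2)=0 G2=G1&G0=0&0=0 G3=(0+0>=1)=0 -> 0000
Step 5: G0=G3&G0=0&0=0 G1=(0+0>=2)=0 G2=G1&G0=0&0=0 G3=(0+0>=1)=0 -> 0000
Step 6: G0=G3&G0=0&0=0 G1=(0+0>=2)=0 G2=G1&G0=0&0=0 G3=(0+0>=1)=0 -> 0000
Step 7: G0=G3&G0=0&0=0 G1=(0+0>=2)=0 G2=G1&G0=0&0=0 G3=(0+0>=1)=0 -> 0000

0000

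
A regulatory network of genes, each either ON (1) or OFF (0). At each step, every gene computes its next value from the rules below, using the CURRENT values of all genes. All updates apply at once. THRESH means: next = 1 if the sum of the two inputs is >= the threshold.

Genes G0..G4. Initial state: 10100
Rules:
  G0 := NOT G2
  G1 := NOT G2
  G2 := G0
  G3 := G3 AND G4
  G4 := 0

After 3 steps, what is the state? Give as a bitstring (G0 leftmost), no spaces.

Step 1: G0=NOT G2=NOT 1=0 G1=NOT G2=NOT 1=0 G2=G0=1 G3=G3&G4=0&0=0 G4=0(const) -> 00100
Step 2: G0=NOT G2=NOT 1=0 G1=NOT G2=NOT 1=0 G2=G0=0 G3=G3&G4=0&0=0 G4=0(const) -> 00000
Step 3: G0=NOT G2=NOT 0=1 G1=NOT G2=NOT 0=1 G2=G0=0 G3=G3&G4=0&0=0 G4=0(const) -> 11000

11000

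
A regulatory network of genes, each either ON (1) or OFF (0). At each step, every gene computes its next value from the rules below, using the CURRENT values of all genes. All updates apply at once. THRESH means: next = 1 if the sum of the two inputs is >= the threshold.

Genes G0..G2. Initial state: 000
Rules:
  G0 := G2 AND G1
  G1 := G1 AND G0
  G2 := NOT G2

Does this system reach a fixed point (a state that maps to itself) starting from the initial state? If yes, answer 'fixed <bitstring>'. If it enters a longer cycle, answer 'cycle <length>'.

Step 0: 000
Step 1: G0=G2&G1=0&0=0 G1=G1&G0=0&0=0 G2=NOT G2=NOT 0=1 -> 001
Step 2: G0=G2&G1=1&0=0 G1=G1&G0=0&0=0 G2=NOT G2=NOT 1=0 -> 000
Cycle of length 2 starting at step 0 -> no fixed point

Answer: cycle 2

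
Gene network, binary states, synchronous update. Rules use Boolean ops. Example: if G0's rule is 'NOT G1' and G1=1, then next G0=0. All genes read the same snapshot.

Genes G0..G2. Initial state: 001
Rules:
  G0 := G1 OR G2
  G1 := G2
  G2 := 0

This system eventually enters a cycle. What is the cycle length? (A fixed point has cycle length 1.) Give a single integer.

Answer: 1

Derivation:
Step 0: 001
Step 1: G0=G1|G2=0|1=1 G1=G2=1 G2=0(const) -> 110
Step 2: G0=G1|G2=1|0=1 G1=G2=0 G2=0(const) -> 100
Step 3: G0=G1|G2=0|0=0 G1=G2=0 G2=0(const) -> 000
Step 4: G0=G1|G2=0|0=0 G1=G2=0 G2=0(const) -> 000
State from step 4 equals state from step 3 -> cycle length 1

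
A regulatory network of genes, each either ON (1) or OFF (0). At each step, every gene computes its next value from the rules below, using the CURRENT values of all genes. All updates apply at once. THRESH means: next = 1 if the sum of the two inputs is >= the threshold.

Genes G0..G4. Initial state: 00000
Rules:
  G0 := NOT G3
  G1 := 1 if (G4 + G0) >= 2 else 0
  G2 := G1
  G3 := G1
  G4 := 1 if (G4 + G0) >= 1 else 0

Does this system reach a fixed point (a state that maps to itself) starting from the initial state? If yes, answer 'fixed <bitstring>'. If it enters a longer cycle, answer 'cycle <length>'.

Answer: cycle 6

Derivation:
Step 0: 00000
Step 1: G0=NOT G3=NOT 0=1 G1=(0+0>=2)=0 G2=G1=0 G3=G1=0 G4=(0+0>=1)=0 -> 10000
Step 2: G0=NOT G3=NOT 0=1 G1=(0+1>=2)=0 G2=G1=0 G3=G1=0 G4=(0+1>=1)=1 -> 10001
Step 3: G0=NOT G3=NOT 0=1 G1=(1+1>=2)=1 G2=G1=0 G3=G1=0 G4=(1+1>=1)=1 -> 11001
Step 4: G0=NOT G3=NOT 0=1 G1=(1+1>=2)=1 G2=G1=1 G3=G1=1 G4=(1+1>=1)=1 -> 11111
Step 5: G0=NOT G3=NOT 1=0 G1=(1+1>=2)=1 G2=G1=1 G3=G1=1 G4=(1+1>=1)=1 -> 01111
Step 6: G0=NOT G3=NOT 1=0 G1=(1+0>=2)=0 G2=G1=1 G3=G1=1 G4=(1+0>=1)=1 -> 00111
Step 7: G0=NOT G3=NOT 1=0 G1=(1+0>=2)=0 G2=G1=0 G3=G1=0 G4=(1+0>=1)=1 -> 00001
Step 8: G0=NOT G3=NOT 0=1 G1=(1+0>=2)=0 G2=G1=0 G3=G1=0 G4=(1+0>=1)=1 -> 10001
Cycle of length 6 starting at step 2 -> no fixed point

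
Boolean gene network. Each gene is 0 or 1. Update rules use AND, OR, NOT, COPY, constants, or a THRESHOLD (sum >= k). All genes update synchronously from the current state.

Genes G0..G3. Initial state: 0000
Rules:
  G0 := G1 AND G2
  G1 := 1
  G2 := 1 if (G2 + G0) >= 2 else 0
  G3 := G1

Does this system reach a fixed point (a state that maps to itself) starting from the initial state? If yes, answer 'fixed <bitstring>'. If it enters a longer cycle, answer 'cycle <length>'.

Step 0: 0000
Step 1: G0=G1&G2=0&0=0 G1=1(const) G2=(0+0>=2)=0 G3=G1=0 -> 0100
Step 2: G0=G1&G2=1&0=0 G1=1(const) G2=(0+0>=2)=0 G3=G1=1 -> 0101
Step 3: G0=G1&G2=1&0=0 G1=1(const) G2=(0+0>=2)=0 G3=G1=1 -> 0101
Fixed point reached at step 2: 0101

Answer: fixed 0101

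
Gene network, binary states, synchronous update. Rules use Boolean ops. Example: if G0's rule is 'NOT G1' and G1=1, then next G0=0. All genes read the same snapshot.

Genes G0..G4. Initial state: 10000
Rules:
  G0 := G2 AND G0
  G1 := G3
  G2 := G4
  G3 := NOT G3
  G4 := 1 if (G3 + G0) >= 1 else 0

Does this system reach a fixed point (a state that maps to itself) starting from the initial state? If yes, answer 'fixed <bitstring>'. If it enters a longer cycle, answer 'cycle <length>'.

Step 0: 10000
Step 1: G0=G2&G0=0&1=0 G1=G3=0 G2=G4=0 G3=NOT G3=NOT 0=1 G4=(0+1>=1)=1 -> 00011
Step 2: G0=G2&G0=0&0=0 G1=G3=1 G2=G4=1 G3=NOT G3=NOT 1=0 G4=(1+0>=1)=1 -> 01101
Step 3: G0=G2&G0=1&0=0 G1=G3=0 G2=G4=1 G3=NOT G3=NOT 0=1 G4=(0+0>=1)=0 -> 00110
Step 4: G0=G2&G0=1&0=0 G1=G3=1 G2=G4=0 G3=NOT G3=NOT 1=0 G4=(1+0>=1)=1 -> 01001
Step 5: G0=G2&G0=0&0=0 G1=G3=0 G2=G4=1 G3=NOT G3=NOT 0=1 G4=(0+0>=1)=0 -> 00110
Cycle of length 2 starting at step 3 -> no fixed point

Answer: cycle 2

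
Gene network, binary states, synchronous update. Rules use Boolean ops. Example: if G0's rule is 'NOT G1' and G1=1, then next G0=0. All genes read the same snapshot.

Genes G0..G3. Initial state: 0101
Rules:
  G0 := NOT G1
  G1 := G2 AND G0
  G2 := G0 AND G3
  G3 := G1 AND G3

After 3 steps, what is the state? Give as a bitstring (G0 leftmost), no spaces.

Step 1: G0=NOT G1=NOT 1=0 G1=G2&G0=0&0=0 G2=G0&G3=0&1=0 G3=G1&G3=1&1=1 -> 0001
Step 2: G0=NOT G1=NOT 0=1 G1=G2&G0=0&0=0 G2=G0&G3=0&1=0 G3=G1&G3=0&1=0 -> 1000
Step 3: G0=NOT G1=NOT 0=1 G1=G2&G0=0&1=0 G2=G0&G3=1&0=0 G3=G1&G3=0&0=0 -> 1000

1000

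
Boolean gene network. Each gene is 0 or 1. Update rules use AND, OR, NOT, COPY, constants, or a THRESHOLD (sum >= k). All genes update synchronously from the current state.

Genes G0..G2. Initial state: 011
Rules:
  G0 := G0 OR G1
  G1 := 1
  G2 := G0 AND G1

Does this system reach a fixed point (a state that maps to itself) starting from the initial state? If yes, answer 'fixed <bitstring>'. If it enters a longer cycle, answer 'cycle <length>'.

Answer: fixed 111

Derivation:
Step 0: 011
Step 1: G0=G0|G1=0|1=1 G1=1(const) G2=G0&G1=0&1=0 -> 110
Step 2: G0=G0|G1=1|1=1 G1=1(const) G2=G0&G1=1&1=1 -> 111
Step 3: G0=G0|G1=1|1=1 G1=1(const) G2=G0&G1=1&1=1 -> 111
Fixed point reached at step 2: 111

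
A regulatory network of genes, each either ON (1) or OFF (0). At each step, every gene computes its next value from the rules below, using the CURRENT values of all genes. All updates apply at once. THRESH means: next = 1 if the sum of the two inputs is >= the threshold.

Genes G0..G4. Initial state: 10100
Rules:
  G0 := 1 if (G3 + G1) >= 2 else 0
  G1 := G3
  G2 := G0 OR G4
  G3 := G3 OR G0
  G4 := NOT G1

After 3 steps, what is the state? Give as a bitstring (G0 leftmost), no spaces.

Step 1: G0=(0+0>=2)=0 G1=G3=0 G2=G0|G4=1|0=1 G3=G3|G0=0|1=1 G4=NOT G1=NOT 0=1 -> 00111
Step 2: G0=(1+0>=2)=0 G1=G3=1 G2=G0|G4=0|1=1 G3=G3|G0=1|0=1 G4=NOT G1=NOT 0=1 -> 01111
Step 3: G0=(1+1>=2)=1 G1=G3=1 G2=G0|G4=0|1=1 G3=G3|G0=1|0=1 G4=NOT G1=NOT 1=0 -> 11110

11110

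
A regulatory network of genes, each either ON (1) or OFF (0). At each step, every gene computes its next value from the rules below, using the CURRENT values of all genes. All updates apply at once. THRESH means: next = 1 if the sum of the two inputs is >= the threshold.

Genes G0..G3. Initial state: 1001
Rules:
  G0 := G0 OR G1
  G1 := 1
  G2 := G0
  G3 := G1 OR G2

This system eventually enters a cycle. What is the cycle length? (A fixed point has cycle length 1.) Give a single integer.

Step 0: 1001
Step 1: G0=G0|G1=1|0=1 G1=1(const) G2=G0=1 G3=G1|G2=0|0=0 -> 1110
Step 2: G0=G0|G1=1|1=1 G1=1(const) G2=G0=1 G3=G1|G2=1|1=1 -> 1111
Step 3: G0=G0|G1=1|1=1 G1=1(const) G2=G0=1 G3=G1|G2=1|1=1 -> 1111
State from step 3 equals state from step 2 -> cycle length 1

Answer: 1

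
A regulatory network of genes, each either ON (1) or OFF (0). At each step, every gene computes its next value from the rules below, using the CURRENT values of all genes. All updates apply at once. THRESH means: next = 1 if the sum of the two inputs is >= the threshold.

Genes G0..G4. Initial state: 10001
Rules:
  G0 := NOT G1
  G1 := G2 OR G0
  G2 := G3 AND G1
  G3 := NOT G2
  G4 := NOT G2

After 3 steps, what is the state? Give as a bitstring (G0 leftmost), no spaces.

Step 1: G0=NOT G1=NOT 0=1 G1=G2|G0=0|1=1 G2=G3&G1=0&0=0 G3=NOT G2=NOT 0=1 G4=NOT G2=NOT 0=1 -> 11011
Step 2: G0=NOT G1=NOT 1=0 G1=G2|G0=0|1=1 G2=G3&G1=1&1=1 G3=NOT G2=NOT 0=1 G4=NOT G2=NOT 0=1 -> 01111
Step 3: G0=NOT G1=NOT 1=0 G1=G2|G0=1|0=1 G2=G3&G1=1&1=1 G3=NOT G2=NOT 1=0 G4=NOT G2=NOT 1=0 -> 01100

01100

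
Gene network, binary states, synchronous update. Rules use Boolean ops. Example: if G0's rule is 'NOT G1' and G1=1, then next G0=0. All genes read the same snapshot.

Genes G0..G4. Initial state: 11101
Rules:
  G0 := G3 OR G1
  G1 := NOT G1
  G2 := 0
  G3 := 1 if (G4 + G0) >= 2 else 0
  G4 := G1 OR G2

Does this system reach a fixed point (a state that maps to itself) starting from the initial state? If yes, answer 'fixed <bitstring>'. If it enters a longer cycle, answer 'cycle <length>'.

Answer: cycle 2

Derivation:
Step 0: 11101
Step 1: G0=G3|G1=0|1=1 G1=NOT G1=NOT 1=0 G2=0(const) G3=(1+1>=2)=1 G4=G1|G2=1|1=1 -> 10011
Step 2: G0=G3|G1=1|0=1 G1=NOT G1=NOT 0=1 G2=0(const) G3=(1+1>=2)=1 G4=G1|G2=0|0=0 -> 11010
Step 3: G0=G3|G1=1|1=1 G1=NOT G1=NOT 1=0 G2=0(const) G3=(0+1>=2)=0 G4=G1|G2=1|0=1 -> 10001
Step 4: G0=G3|G1=0|0=0 G1=NOT G1=NOT 0=1 G2=0(const) G3=(1+1>=2)=1 G4=G1|G2=0|0=0 -> 01010
Step 5: G0=G3|G1=1|1=1 G1=NOT G1=NOT 1=0 G2=0(const) G3=(0+0>=2)=0 G4=G1|G2=1|0=1 -> 10001
Cycle of length 2 starting at step 3 -> no fixed point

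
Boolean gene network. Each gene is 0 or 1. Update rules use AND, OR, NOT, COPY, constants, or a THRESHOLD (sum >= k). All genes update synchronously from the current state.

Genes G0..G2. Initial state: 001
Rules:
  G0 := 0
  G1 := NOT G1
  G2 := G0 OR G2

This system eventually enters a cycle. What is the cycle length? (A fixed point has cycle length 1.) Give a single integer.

Answer: 2

Derivation:
Step 0: 001
Step 1: G0=0(const) G1=NOT G1=NOT 0=1 G2=G0|G2=0|1=1 -> 011
Step 2: G0=0(const) G1=NOT G1=NOT 1=0 G2=G0|G2=0|1=1 -> 001
State from step 2 equals state from step 0 -> cycle length 2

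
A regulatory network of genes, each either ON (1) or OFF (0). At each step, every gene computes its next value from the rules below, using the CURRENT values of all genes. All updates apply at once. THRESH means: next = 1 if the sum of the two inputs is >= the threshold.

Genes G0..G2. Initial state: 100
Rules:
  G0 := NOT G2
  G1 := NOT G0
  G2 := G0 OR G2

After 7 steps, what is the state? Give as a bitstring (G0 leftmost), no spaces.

Step 1: G0=NOT G2=NOT 0=1 G1=NOT G0=NOT 1=0 G2=G0|G2=1|0=1 -> 101
Step 2: G0=NOT G2=NOT 1=0 G1=NOT G0=NOT 1=0 G2=G0|G2=1|1=1 -> 001
Step 3: G0=NOT G2=NOT 1=0 G1=NOT G0=NOT 0=1 G2=G0|G2=0|1=1 -> 011
Step 4: G0=NOT G2=NOT 1=0 G1=NOT G0=NOT 0=1 G2=G0|G2=0|1=1 -> 011
Step 5: G0=NOT G2=NOT 1=0 G1=NOT G0=NOT 0=1 G2=G0|G2=0|1=1 -> 011
Step 6: G0=NOT G2=NOT 1=0 G1=NOT G0=NOT 0=1 G2=G0|G2=0|1=1 -> 011
Step 7: G0=NOT G2=NOT 1=0 G1=NOT G0=NOT 0=1 G2=G0|G2=0|1=1 -> 011

011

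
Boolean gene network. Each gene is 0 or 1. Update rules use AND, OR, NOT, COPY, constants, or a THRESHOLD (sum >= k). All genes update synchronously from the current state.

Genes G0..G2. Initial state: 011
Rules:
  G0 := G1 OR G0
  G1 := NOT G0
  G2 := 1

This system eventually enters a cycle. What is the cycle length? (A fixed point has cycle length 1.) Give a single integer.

Answer: 1

Derivation:
Step 0: 011
Step 1: G0=G1|G0=1|0=1 G1=NOT G0=NOT 0=1 G2=1(const) -> 111
Step 2: G0=G1|G0=1|1=1 G1=NOT G0=NOT 1=0 G2=1(const) -> 101
Step 3: G0=G1|G0=0|1=1 G1=NOT G0=NOT 1=0 G2=1(const) -> 101
State from step 3 equals state from step 2 -> cycle length 1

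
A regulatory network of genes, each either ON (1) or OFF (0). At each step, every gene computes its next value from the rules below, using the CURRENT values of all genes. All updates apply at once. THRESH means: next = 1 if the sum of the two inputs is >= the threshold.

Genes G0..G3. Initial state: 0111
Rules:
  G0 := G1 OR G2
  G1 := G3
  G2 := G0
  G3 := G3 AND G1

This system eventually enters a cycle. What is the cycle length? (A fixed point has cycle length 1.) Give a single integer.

Answer: 1

Derivation:
Step 0: 0111
Step 1: G0=G1|G2=1|1=1 G1=G3=1 G2=G0=0 G3=G3&G1=1&1=1 -> 1101
Step 2: G0=G1|G2=1|0=1 G1=G3=1 G2=G0=1 G3=G3&G1=1&1=1 -> 1111
Step 3: G0=G1|G2=1|1=1 G1=G3=1 G2=G0=1 G3=G3&G1=1&1=1 -> 1111
State from step 3 equals state from step 2 -> cycle length 1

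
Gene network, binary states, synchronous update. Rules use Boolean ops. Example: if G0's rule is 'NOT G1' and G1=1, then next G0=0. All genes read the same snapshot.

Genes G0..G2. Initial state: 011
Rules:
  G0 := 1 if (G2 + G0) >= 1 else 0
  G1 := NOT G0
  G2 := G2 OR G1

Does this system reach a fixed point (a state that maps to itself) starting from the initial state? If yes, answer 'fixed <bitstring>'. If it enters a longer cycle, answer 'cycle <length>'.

Step 0: 011
Step 1: G0=(1+0>=1)=1 G1=NOT G0=NOT 0=1 G2=G2|G1=1|1=1 -> 111
Step 2: G0=(1+1>=1)=1 G1=NOT G0=NOT 1=0 G2=G2|G1=1|1=1 -> 101
Step 3: G0=(1+1>=1)=1 G1=NOT G0=NOT 1=0 G2=G2|G1=1|0=1 -> 101
Fixed point reached at step 2: 101

Answer: fixed 101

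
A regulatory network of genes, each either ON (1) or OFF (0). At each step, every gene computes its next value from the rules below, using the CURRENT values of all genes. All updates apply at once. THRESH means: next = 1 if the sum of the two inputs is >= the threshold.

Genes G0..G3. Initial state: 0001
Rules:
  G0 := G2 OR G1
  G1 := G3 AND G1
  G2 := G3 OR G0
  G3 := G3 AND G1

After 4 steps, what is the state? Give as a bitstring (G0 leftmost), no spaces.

Step 1: G0=G2|G1=0|0=0 G1=G3&G1=1&0=0 G2=G3|G0=1|0=1 G3=G3&G1=1&0=0 -> 0010
Step 2: G0=G2|G1=1|0=1 G1=G3&G1=0&0=0 G2=G3|G0=0|0=0 G3=G3&G1=0&0=0 -> 1000
Step 3: G0=G2|G1=0|0=0 G1=G3&G1=0&0=0 G2=G3|G0=0|1=1 G3=G3&G1=0&0=0 -> 0010
Step 4: G0=G2|G1=1|0=1 G1=G3&G1=0&0=0 G2=G3|G0=0|0=0 G3=G3&G1=0&0=0 -> 1000

1000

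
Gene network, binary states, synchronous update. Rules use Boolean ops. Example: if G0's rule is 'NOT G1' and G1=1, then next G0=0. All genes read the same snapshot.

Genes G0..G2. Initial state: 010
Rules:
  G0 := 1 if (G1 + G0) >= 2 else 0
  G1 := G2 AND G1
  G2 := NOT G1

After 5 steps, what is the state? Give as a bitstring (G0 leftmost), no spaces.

Step 1: G0=(1+0>=2)=0 G1=G2&G1=0&1=0 G2=NOT G1=NOT 1=0 -> 000
Step 2: G0=(0+0>=2)=0 G1=G2&G1=0&0=0 G2=NOT G1=NOT 0=1 -> 001
Step 3: G0=(0+0>=2)=0 G1=G2&G1=1&0=0 G2=NOT G1=NOT 0=1 -> 001
Step 4: G0=(0+0>=2)=0 G1=G2&G1=1&0=0 G2=NOT G1=NOT 0=1 -> 001
Step 5: G0=(0+0>=2)=0 G1=G2&G1=1&0=0 G2=NOT G1=NOT 0=1 -> 001

001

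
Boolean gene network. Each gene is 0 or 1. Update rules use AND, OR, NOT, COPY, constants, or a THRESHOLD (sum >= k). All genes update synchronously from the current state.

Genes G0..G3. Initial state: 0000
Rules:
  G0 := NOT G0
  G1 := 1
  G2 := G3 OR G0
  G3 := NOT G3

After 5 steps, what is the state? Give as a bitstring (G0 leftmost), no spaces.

Step 1: G0=NOT G0=NOT 0=1 G1=1(const) G2=G3|G0=0|0=0 G3=NOT G3=NOT 0=1 -> 1101
Step 2: G0=NOT G0=NOT 1=0 G1=1(const) G2=G3|G0=1|1=1 G3=NOT G3=NOT 1=0 -> 0110
Step 3: G0=NOT G0=NOT 0=1 G1=1(const) G2=G3|G0=0|0=0 G3=NOT G3=NOT 0=1 -> 1101
Step 4: G0=NOT G0=NOT 1=0 G1=1(const) G2=G3|G0=1|1=1 G3=NOT G3=NOT 1=0 -> 0110
Step 5: G0=NOT G0=NOT 0=1 G1=1(const) G2=G3|G0=0|0=0 G3=NOT G3=NOT 0=1 -> 1101

1101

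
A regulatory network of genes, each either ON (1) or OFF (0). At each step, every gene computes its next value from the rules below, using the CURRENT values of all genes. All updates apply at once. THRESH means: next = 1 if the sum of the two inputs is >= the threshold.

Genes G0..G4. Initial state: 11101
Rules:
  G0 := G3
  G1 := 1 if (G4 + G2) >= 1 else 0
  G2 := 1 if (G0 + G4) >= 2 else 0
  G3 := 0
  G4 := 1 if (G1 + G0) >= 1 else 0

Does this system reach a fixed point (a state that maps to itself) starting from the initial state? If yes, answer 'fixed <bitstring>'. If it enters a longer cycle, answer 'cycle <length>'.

Step 0: 11101
Step 1: G0=G3=0 G1=(1+1>=1)=1 G2=(1+1>=2)=1 G3=0(const) G4=(1+1>=1)=1 -> 01101
Step 2: G0=G3=0 G1=(1+1>=1)=1 G2=(0+1>=2)=0 G3=0(const) G4=(1+0>=1)=1 -> 01001
Step 3: G0=G3=0 G1=(1+0>=1)=1 G2=(0+1>=2)=0 G3=0(const) G4=(1+0>=1)=1 -> 01001
Fixed point reached at step 2: 01001

Answer: fixed 01001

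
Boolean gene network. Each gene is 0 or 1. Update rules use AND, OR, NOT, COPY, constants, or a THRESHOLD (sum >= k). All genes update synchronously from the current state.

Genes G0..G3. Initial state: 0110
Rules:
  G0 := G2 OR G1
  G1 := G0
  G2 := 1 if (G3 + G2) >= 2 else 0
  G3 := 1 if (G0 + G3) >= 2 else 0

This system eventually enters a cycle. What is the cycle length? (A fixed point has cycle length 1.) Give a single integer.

Step 0: 0110
Step 1: G0=G2|G1=1|1=1 G1=G0=0 G2=(0+1>=2)=0 G3=(0+0>=2)=0 -> 1000
Step 2: G0=G2|G1=0|0=0 G1=G0=1 G2=(0+0>=2)=0 G3=(1+0>=2)=0 -> 0100
Step 3: G0=G2|G1=0|1=1 G1=G0=0 G2=(0+0>=2)=0 G3=(0+0>=2)=0 -> 1000
State from step 3 equals state from step 1 -> cycle length 2

Answer: 2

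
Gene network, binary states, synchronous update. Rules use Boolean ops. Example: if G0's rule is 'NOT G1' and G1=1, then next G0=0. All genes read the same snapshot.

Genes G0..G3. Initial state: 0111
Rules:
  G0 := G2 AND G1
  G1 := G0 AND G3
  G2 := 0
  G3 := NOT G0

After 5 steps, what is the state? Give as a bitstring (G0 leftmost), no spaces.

Step 1: G0=G2&G1=1&1=1 G1=G0&G3=0&1=0 G2=0(const) G3=NOT G0=NOT 0=1 -> 1001
Step 2: G0=G2&G1=0&0=0 G1=G0&G3=1&1=1 G2=0(const) G3=NOT G0=NOT 1=0 -> 0100
Step 3: G0=G2&G1=0&1=0 G1=G0&G3=0&0=0 G2=0(const) G3=NOT G0=NOT 0=1 -> 0001
Step 4: G0=G2&G1=0&0=0 G1=G0&G3=0&1=0 G2=0(const) G3=NOT G0=NOT 0=1 -> 0001
Step 5: G0=G2&G1=0&0=0 G1=G0&G3=0&1=0 G2=0(const) G3=NOT G0=NOT 0=1 -> 0001

0001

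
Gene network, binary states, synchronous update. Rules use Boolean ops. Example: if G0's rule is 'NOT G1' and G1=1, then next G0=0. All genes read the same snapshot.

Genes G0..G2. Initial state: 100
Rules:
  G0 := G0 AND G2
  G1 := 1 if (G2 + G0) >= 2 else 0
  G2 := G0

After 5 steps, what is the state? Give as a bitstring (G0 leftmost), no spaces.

Step 1: G0=G0&G2=1&0=0 G1=(0+1>=2)=0 G2=G0=1 -> 001
Step 2: G0=G0&G2=0&1=0 G1=(1+0>=2)=0 G2=G0=0 -> 000
Step 3: G0=G0&G2=0&0=0 G1=(0+0>=2)=0 G2=G0=0 -> 000
Step 4: G0=G0&G2=0&0=0 G1=(0+0>=2)=0 G2=G0=0 -> 000
Step 5: G0=G0&G2=0&0=0 G1=(0+0>=2)=0 G2=G0=0 -> 000

000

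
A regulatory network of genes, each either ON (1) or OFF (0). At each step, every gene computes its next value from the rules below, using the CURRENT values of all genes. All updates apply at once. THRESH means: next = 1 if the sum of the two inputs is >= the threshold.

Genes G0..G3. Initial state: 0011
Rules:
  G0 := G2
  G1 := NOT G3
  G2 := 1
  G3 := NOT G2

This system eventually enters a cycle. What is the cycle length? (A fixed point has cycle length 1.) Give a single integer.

Answer: 1

Derivation:
Step 0: 0011
Step 1: G0=G2=1 G1=NOT G3=NOT 1=0 G2=1(const) G3=NOT G2=NOT 1=0 -> 1010
Step 2: G0=G2=1 G1=NOT G3=NOT 0=1 G2=1(const) G3=NOT G2=NOT 1=0 -> 1110
Step 3: G0=G2=1 G1=NOT G3=NOT 0=1 G2=1(const) G3=NOT G2=NOT 1=0 -> 1110
State from step 3 equals state from step 2 -> cycle length 1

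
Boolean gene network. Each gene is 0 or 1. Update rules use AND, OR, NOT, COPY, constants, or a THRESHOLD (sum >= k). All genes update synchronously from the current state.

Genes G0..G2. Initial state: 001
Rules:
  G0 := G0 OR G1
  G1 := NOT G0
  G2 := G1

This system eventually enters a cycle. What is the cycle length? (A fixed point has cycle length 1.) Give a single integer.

Step 0: 001
Step 1: G0=G0|G1=0|0=0 G1=NOT G0=NOT 0=1 G2=G1=0 -> 010
Step 2: G0=G0|G1=0|1=1 G1=NOT G0=NOT 0=1 G2=G1=1 -> 111
Step 3: G0=G0|G1=1|1=1 G1=NOT G0=NOT 1=0 G2=G1=1 -> 101
Step 4: G0=G0|G1=1|0=1 G1=NOT G0=NOT 1=0 G2=G1=0 -> 100
Step 5: G0=G0|G1=1|0=1 G1=NOT G0=NOT 1=0 G2=G1=0 -> 100
State from step 5 equals state from step 4 -> cycle length 1

Answer: 1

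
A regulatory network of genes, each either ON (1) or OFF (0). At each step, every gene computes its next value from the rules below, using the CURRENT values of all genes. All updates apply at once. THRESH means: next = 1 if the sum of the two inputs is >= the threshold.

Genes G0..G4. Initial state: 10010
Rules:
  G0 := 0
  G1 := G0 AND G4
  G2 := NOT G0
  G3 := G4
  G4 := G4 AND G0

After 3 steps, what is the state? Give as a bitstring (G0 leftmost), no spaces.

Step 1: G0=0(const) G1=G0&G4=1&0=0 G2=NOT G0=NOT 1=0 G3=G4=0 G4=G4&G0=0&1=0 -> 00000
Step 2: G0=0(const) G1=G0&G4=0&0=0 G2=NOT G0=NOT 0=1 G3=G4=0 G4=G4&G0=0&0=0 -> 00100
Step 3: G0=0(const) G1=G0&G4=0&0=0 G2=NOT G0=NOT 0=1 G3=G4=0 G4=G4&G0=0&0=0 -> 00100

00100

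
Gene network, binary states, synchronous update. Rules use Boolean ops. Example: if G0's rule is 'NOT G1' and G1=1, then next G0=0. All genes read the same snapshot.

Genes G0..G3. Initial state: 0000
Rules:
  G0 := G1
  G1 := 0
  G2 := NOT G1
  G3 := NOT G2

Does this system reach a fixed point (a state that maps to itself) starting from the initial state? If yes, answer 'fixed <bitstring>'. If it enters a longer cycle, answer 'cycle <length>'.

Answer: fixed 0010

Derivation:
Step 0: 0000
Step 1: G0=G1=0 G1=0(const) G2=NOT G1=NOT 0=1 G3=NOT G2=NOT 0=1 -> 0011
Step 2: G0=G1=0 G1=0(const) G2=NOT G1=NOT 0=1 G3=NOT G2=NOT 1=0 -> 0010
Step 3: G0=G1=0 G1=0(const) G2=NOT G1=NOT 0=1 G3=NOT G2=NOT 1=0 -> 0010
Fixed point reached at step 2: 0010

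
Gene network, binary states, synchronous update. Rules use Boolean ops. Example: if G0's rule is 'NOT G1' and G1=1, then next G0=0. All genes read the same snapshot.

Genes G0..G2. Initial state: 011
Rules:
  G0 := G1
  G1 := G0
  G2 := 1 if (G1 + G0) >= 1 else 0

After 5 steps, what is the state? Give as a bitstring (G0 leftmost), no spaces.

Step 1: G0=G1=1 G1=G0=0 G2=(1+0>=1)=1 -> 101
Step 2: G0=G1=0 G1=G0=1 G2=(0+1>=1)=1 -> 011
Step 3: G0=G1=1 G1=G0=0 G2=(1+0>=1)=1 -> 101
Step 4: G0=G1=0 G1=G0=1 G2=(0+1>=1)=1 -> 011
Step 5: G0=G1=1 G1=G0=0 G2=(1+0>=1)=1 -> 101

101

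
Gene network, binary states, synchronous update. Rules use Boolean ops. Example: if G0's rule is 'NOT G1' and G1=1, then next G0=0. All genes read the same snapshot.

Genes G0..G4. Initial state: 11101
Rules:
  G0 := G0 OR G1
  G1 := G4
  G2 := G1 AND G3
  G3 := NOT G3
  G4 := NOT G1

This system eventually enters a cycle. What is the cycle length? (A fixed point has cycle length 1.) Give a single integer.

Step 0: 11101
Step 1: G0=G0|G1=1|1=1 G1=G4=1 G2=G1&G3=1&0=0 G3=NOT G3=NOT 0=1 G4=NOT G1=NOT 1=0 -> 11010
Step 2: G0=G0|G1=1|1=1 G1=G4=0 G2=G1&G3=1&1=1 G3=NOT G3=NOT 1=0 G4=NOT G1=NOT 1=0 -> 10100
Step 3: G0=G0|G1=1|0=1 G1=G4=0 G2=G1&G3=0&0=0 G3=NOT G3=NOT 0=1 G4=NOT G1=NOT 0=1 -> 10011
Step 4: G0=G0|G1=1|0=1 G1=G4=1 G2=G1&G3=0&1=0 G3=NOT G3=NOT 1=0 G4=NOT G1=NOT 0=1 -> 11001
Step 5: G0=G0|G1=1|1=1 G1=G4=1 G2=G1&G3=1&0=0 G3=NOT G3=NOT 0=1 G4=NOT G1=NOT 1=0 -> 11010
State from step 5 equals state from step 1 -> cycle length 4

Answer: 4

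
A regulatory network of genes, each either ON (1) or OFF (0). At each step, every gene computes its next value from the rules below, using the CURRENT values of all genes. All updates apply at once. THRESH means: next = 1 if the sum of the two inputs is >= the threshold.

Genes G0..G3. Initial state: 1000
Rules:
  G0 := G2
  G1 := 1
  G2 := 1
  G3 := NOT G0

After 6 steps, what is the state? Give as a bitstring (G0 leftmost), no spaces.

Step 1: G0=G2=0 G1=1(const) G2=1(const) G3=NOT G0=NOT 1=0 -> 0110
Step 2: G0=G2=1 G1=1(const) G2=1(const) G3=NOT G0=NOT 0=1 -> 1111
Step 3: G0=G2=1 G1=1(const) G2=1(const) G3=NOT G0=NOT 1=0 -> 1110
Step 4: G0=G2=1 G1=1(const) G2=1(const) G3=NOT G0=NOT 1=0 -> 1110
Step 5: G0=G2=1 G1=1(const) G2=1(const) G3=NOT G0=NOT 1=0 -> 1110
Step 6: G0=G2=1 G1=1(const) G2=1(const) G3=NOT G0=NOT 1=0 -> 1110

1110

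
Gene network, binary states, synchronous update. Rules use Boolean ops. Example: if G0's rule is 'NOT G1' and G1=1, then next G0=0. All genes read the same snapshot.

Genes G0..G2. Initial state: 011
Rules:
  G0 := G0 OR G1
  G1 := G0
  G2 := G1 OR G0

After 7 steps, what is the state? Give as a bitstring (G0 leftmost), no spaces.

Step 1: G0=G0|G1=0|1=1 G1=G0=0 G2=G1|G0=1|0=1 -> 101
Step 2: G0=G0|G1=1|0=1 G1=G0=1 G2=G1|G0=0|1=1 -> 111
Step 3: G0=G0|G1=1|1=1 G1=G0=1 G2=G1|G0=1|1=1 -> 111
Step 4: G0=G0|G1=1|1=1 G1=G0=1 G2=G1|G0=1|1=1 -> 111
Step 5: G0=G0|G1=1|1=1 G1=G0=1 G2=G1|G0=1|1=1 -> 111
Step 6: G0=G0|G1=1|1=1 G1=G0=1 G2=G1|G0=1|1=1 -> 111
Step 7: G0=G0|G1=1|1=1 G1=G0=1 G2=G1|G0=1|1=1 -> 111

111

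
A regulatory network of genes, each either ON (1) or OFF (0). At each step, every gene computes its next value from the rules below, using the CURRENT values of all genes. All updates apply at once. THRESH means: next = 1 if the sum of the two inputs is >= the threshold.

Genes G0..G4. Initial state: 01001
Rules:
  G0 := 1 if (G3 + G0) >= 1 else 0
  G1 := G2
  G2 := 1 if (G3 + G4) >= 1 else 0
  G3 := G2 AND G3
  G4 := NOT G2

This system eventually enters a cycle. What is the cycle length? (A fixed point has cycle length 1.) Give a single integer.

Step 0: 01001
Step 1: G0=(0+0>=1)=0 G1=G2=0 G2=(0+1>=1)=1 G3=G2&G3=0&0=0 G4=NOT G2=NOT 0=1 -> 00101
Step 2: G0=(0+0>=1)=0 G1=G2=1 G2=(0+1>=1)=1 G3=G2&G3=1&0=0 G4=NOT G2=NOT 1=0 -> 01100
Step 3: G0=(0+0>=1)=0 G1=G2=1 G2=(0+0>=1)=0 G3=G2&G3=1&0=0 G4=NOT G2=NOT 1=0 -> 01000
Step 4: G0=(0+0>=1)=0 G1=G2=0 G2=(0+0>=1)=0 G3=G2&G3=0&0=0 G4=NOT G2=NOT 0=1 -> 00001
Step 5: G0=(0+0>=1)=0 G1=G2=0 G2=(0+1>=1)=1 G3=G2&G3=0&0=0 G4=NOT G2=NOT 0=1 -> 00101
State from step 5 equals state from step 1 -> cycle length 4

Answer: 4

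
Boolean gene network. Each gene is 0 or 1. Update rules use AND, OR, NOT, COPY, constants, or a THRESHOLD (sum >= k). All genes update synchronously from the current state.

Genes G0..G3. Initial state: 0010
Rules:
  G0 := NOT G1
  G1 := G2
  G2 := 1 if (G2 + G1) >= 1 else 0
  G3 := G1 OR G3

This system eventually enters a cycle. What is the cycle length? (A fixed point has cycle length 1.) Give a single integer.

Answer: 1

Derivation:
Step 0: 0010
Step 1: G0=NOT G1=NOT 0=1 G1=G2=1 G2=(1+0>=1)=1 G3=G1|G3=0|0=0 -> 1110
Step 2: G0=NOT G1=NOT 1=0 G1=G2=1 G2=(1+1>=1)=1 G3=G1|G3=1|0=1 -> 0111
Step 3: G0=NOT G1=NOT 1=0 G1=G2=1 G2=(1+1>=1)=1 G3=G1|G3=1|1=1 -> 0111
State from step 3 equals state from step 2 -> cycle length 1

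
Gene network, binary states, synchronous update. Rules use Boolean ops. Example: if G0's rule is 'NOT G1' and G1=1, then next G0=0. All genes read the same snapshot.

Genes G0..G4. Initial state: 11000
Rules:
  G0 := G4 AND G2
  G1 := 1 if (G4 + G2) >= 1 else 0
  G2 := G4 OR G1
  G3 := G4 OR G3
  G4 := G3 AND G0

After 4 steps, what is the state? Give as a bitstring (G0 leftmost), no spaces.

Step 1: G0=G4&G2=0&0=0 G1=(0+0>=1)=0 G2=G4|G1=0|1=1 G3=G4|G3=0|0=0 G4=G3&G0=0&1=0 -> 00100
Step 2: G0=G4&G2=0&1=0 G1=(0+1>=1)=1 G2=G4|G1=0|0=0 G3=G4|G3=0|0=0 G4=G3&G0=0&0=0 -> 01000
Step 3: G0=G4&G2=0&0=0 G1=(0+0>=1)=0 G2=G4|G1=0|1=1 G3=G4|G3=0|0=0 G4=G3&G0=0&0=0 -> 00100
Step 4: G0=G4&G2=0&1=0 G1=(0+1>=1)=1 G2=G4|G1=0|0=0 G3=G4|G3=0|0=0 G4=G3&G0=0&0=0 -> 01000

01000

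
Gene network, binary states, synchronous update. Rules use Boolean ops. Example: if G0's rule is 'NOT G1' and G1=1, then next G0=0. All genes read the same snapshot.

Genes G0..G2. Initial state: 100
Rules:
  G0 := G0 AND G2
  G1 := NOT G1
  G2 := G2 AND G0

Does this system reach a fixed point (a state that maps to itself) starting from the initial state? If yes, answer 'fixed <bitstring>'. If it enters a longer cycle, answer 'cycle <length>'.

Step 0: 100
Step 1: G0=G0&G2=1&0=0 G1=NOT G1=NOT 0=1 G2=G2&G0=0&1=0 -> 010
Step 2: G0=G0&G2=0&0=0 G1=NOT G1=NOT 1=0 G2=G2&G0=0&0=0 -> 000
Step 3: G0=G0&G2=0&0=0 G1=NOT G1=NOT 0=1 G2=G2&G0=0&0=0 -> 010
Cycle of length 2 starting at step 1 -> no fixed point

Answer: cycle 2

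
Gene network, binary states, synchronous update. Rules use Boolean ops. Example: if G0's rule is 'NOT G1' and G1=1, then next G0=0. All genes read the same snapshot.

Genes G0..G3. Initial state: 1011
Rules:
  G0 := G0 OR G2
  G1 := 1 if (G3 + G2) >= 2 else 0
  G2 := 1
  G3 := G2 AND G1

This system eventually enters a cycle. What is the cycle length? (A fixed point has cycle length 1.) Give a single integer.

Step 0: 1011
Step 1: G0=G0|G2=1|1=1 G1=(1+1>=2)=1 G2=1(const) G3=G2&G1=1&0=0 -> 1110
Step 2: G0=G0|G2=1|1=1 G1=(0+1>=2)=0 G2=1(const) G3=G2&G1=1&1=1 -> 1011
State from step 2 equals state from step 0 -> cycle length 2

Answer: 2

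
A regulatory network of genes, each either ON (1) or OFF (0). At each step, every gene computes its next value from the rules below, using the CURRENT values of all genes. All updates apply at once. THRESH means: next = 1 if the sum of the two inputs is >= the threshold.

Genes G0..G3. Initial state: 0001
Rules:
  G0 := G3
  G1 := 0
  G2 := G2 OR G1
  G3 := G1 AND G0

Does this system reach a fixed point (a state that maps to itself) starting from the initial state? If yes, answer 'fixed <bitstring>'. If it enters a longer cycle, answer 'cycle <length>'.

Step 0: 0001
Step 1: G0=G3=1 G1=0(const) G2=G2|G1=0|0=0 G3=G1&G0=0&0=0 -> 1000
Step 2: G0=G3=0 G1=0(const) G2=G2|G1=0|0=0 G3=G1&G0=0&1=0 -> 0000
Step 3: G0=G3=0 G1=0(const) G2=G2|G1=0|0=0 G3=G1&G0=0&0=0 -> 0000
Fixed point reached at step 2: 0000

Answer: fixed 0000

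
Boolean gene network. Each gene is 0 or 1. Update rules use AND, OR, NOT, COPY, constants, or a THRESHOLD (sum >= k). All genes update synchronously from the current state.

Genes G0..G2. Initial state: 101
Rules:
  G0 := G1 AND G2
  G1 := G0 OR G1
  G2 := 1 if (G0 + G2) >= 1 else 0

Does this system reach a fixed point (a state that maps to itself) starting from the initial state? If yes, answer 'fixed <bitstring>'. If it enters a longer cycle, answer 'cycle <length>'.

Step 0: 101
Step 1: G0=G1&G2=0&1=0 G1=G0|G1=1|0=1 G2=(1+1>=1)=1 -> 011
Step 2: G0=G1&G2=1&1=1 G1=G0|G1=0|1=1 G2=(0+1>=1)=1 -> 111
Step 3: G0=G1&G2=1&1=1 G1=G0|G1=1|1=1 G2=(1+1>=1)=1 -> 111
Fixed point reached at step 2: 111

Answer: fixed 111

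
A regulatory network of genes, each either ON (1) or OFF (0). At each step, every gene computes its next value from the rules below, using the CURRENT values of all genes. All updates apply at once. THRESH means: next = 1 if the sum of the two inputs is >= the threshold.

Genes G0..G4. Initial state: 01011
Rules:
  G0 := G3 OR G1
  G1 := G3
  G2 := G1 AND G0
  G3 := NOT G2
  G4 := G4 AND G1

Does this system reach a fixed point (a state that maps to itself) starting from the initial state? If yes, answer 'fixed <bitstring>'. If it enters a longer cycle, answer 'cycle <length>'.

Answer: cycle 6

Derivation:
Step 0: 01011
Step 1: G0=G3|G1=1|1=1 G1=G3=1 G2=G1&G0=1&0=0 G3=NOT G2=NOT 0=1 G4=G4&G1=1&1=1 -> 11011
Step 2: G0=G3|G1=1|1=1 G1=G3=1 G2=G1&G0=1&1=1 G3=NOT G2=NOT 0=1 G4=G4&G1=1&1=1 -> 11111
Step 3: G0=G3|G1=1|1=1 G1=G3=1 G2=G1&G0=1&1=1 G3=NOT G2=NOT 1=0 G4=G4&G1=1&1=1 -> 11101
Step 4: G0=G3|G1=0|1=1 G1=G3=0 G2=G1&G0=1&1=1 G3=NOT G2=NOT 1=0 G4=G4&G1=1&1=1 -> 10101
Step 5: G0=G3|G1=0|0=0 G1=G3=0 G2=G1&G0=0&1=0 G3=NOT G2=NOT 1=0 G4=G4&G1=1&0=0 -> 00000
Step 6: G0=G3|G1=0|0=0 G1=G3=0 G2=G1&G0=0&0=0 G3=NOT G2=NOT 0=1 G4=G4&G1=0&0=0 -> 00010
Step 7: G0=G3|G1=1|0=1 G1=G3=1 G2=G1&G0=0&0=0 G3=NOT G2=NOT 0=1 G4=G4&G1=0&0=0 -> 11010
Step 8: G0=G3|G1=1|1=1 G1=G3=1 G2=G1&G0=1&1=1 G3=NOT G2=NOT 0=1 G4=G4&G1=0&1=0 -> 11110
Step 9: G0=G3|G1=1|1=1 G1=G3=1 G2=G1&G0=1&1=1 G3=NOT G2=NOT 1=0 G4=G4&G1=0&1=0 -> 11100
Step 10: G0=G3|G1=0|1=1 G1=G3=0 G2=G1&G0=1&1=1 G3=NOT G2=NOT 1=0 G4=G4&G1=0&1=0 -> 10100
Step 11: G0=G3|G1=0|0=0 G1=G3=0 G2=G1&G0=0&1=0 G3=NOT G2=NOT 1=0 G4=G4&G1=0&0=0 -> 00000
Cycle of length 6 starting at step 5 -> no fixed point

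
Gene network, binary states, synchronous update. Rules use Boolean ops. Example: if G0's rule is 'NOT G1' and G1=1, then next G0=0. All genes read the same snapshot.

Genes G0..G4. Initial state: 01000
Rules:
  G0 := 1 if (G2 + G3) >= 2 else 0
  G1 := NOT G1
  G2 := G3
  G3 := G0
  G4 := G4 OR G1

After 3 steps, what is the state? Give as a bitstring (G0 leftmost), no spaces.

Step 1: G0=(0+0>=2)=0 G1=NOT G1=NOT 1=0 G2=G3=0 G3=G0=0 G4=G4|G1=0|1=1 -> 00001
Step 2: G0=(0+0>=2)=0 G1=NOT G1=NOT 0=1 G2=G3=0 G3=G0=0 G4=G4|G1=1|0=1 -> 01001
Step 3: G0=(0+0>=2)=0 G1=NOT G1=NOT 1=0 G2=G3=0 G3=G0=0 G4=G4|G1=1|1=1 -> 00001

00001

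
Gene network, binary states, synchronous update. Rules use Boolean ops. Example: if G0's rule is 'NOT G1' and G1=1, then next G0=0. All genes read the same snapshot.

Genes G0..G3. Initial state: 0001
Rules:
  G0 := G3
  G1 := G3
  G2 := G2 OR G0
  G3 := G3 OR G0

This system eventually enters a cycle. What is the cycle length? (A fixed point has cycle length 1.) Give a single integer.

Step 0: 0001
Step 1: G0=G3=1 G1=G3=1 G2=G2|G0=0|0=0 G3=G3|G0=1|0=1 -> 1101
Step 2: G0=G3=1 G1=G3=1 G2=G2|G0=0|1=1 G3=G3|G0=1|1=1 -> 1111
Step 3: G0=G3=1 G1=G3=1 G2=G2|G0=1|1=1 G3=G3|G0=1|1=1 -> 1111
State from step 3 equals state from step 2 -> cycle length 1

Answer: 1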